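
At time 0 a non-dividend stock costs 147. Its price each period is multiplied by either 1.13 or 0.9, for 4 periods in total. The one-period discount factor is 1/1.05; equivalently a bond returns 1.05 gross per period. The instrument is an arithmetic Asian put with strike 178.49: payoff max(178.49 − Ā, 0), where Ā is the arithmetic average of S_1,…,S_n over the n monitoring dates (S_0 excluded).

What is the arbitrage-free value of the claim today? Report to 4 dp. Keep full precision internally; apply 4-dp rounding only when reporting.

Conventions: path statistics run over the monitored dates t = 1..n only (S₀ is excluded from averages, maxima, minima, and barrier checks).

With p* = (R−d)/(u−d) = 0.6522, sum probability × payoff across the paths and divide by R^4.
Enumerate all 2^4 = 16 price paths (U = up ×1.13, D = down ×0.9); each path with k up-moves has probability p*^k·(1−p*)^(4−k).
DDDD: Ā=113.7449, payoff=64.7451, prob=0.014637
UDDD: Ā=142.8131, payoff=35.6769, prob=0.027444
DUDD: Ā=134.3606, payoff=44.1294, prob=0.027444
UUDD: Ā=168.6972, payoff=9.7928, prob=0.051458
DDUD: Ā=126.7533, payoff=51.7367, prob=0.027444
UDUD: Ā=159.1458, payoff=19.3442, prob=0.051458
DUUD: Ā=150.6933, payoff=27.7967, prob=0.051458
UUUD: Ā=189.2039, payoff=0.0000, prob=0.096483
DDDU: Ā=119.9068, payoff=58.5832, prob=0.027444
UDDU: Ā=150.5496, payoff=27.9404, prob=0.051458
DUDU: Ā=142.0971, payoff=36.3929, prob=0.051458
UUDU: Ā=178.4109, payoff=0.0791, prob=0.096483
DDUU: Ā=134.4899, payoff=44.0001, prob=0.051458
UDUU: Ā=168.8595, payoff=9.6305, prob=0.096483
DUUU: Ā=160.4070, payoff=18.0830, prob=0.096483
UUUU: Ā=201.3999, payoff=0.0000, prob=0.180906
Price = Σ prob·payoff / R^4 = 17.351314 / 1.215506 = 14.2750

price = 14.2750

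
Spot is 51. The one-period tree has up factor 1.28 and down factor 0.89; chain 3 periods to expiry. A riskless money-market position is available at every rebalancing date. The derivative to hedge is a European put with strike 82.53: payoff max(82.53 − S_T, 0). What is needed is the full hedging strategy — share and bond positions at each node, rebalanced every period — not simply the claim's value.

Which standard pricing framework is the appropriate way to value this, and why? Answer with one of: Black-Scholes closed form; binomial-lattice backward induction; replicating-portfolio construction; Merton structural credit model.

Key observation: the mandate to exhibit the hedge at every date and state singles out the replicating-portfolio construction on the 3-period tree with factors 1.28 and 0.89 from 51.

framework: replicating-portfolio construction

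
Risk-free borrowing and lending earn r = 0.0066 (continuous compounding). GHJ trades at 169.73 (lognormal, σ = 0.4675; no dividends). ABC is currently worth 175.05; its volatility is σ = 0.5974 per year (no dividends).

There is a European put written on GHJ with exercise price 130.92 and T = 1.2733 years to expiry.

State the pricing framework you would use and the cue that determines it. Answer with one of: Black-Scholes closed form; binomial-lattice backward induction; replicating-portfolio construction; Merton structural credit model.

framework: Black-Scholes closed form

Key observation: with GHJ following a GBM at constant σ and r, the European put struck at 130.92 prices in closed form — nothing here needs a stepwise model or a balance sheet.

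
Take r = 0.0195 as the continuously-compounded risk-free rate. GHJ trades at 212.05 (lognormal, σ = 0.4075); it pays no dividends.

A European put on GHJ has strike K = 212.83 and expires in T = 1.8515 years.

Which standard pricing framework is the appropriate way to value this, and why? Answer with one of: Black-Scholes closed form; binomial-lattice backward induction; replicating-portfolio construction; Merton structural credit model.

Key observation: with GHJ following a GBM at constant σ and r, the European put struck at 212.83 prices in closed form — nothing here needs a stepwise model or a balance sheet.

framework: Black-Scholes closed form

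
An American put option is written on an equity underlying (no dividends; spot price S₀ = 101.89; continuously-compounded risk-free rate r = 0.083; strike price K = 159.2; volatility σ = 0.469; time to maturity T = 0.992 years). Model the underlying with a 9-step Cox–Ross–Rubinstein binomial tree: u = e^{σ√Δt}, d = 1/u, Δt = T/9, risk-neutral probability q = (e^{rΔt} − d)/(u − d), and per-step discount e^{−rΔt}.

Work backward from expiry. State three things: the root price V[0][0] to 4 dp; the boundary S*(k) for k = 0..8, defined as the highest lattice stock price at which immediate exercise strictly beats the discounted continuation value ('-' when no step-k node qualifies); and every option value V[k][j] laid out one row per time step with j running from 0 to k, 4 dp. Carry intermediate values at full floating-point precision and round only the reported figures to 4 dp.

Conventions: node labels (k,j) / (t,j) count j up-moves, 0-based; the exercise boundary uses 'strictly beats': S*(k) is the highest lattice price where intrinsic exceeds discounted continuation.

Δt=0.11022, u=1.16848, d=0.85581, q=0.49054, disc=e^(-rΔt)=0.99089
k=9 terminal: V=max(K-S,0) → 134.1084 124.9411 112.4245 95.3349 72.0015 40.1432 0.0000 0.0000 0.0000 0.0000
k=8: j=0 S=29.3191 intr=129.8809 cont=128.4311 V=129.8809[EX]; j=1 S=40.0310 intr=119.1690 cont=117.7192 V=119.1690[EX]; j=2 S=54.6564 intr=104.5436 cont=103.0938 V=104.5436[EX]; j=3 S=74.6254 intr=84.5746 cont=83.1249 V=84.5746[EX]; j=4 S=101.8900 intr=57.3100 cont=55.8602 V=57.3100[EX]; j=5 S=139.1159 intr=20.0841 cont=20.2649 V=20.2649[hold]; j=6 S=189.9424 intr=0.0000 cont=0.0000 V=0.0000[hold]; j=7 S=259.3385 intr=0.0000 cont=0.0000 V=0.0000[hold]; j=8 S=354.0888 intr=0.0000 cont=0.0000 V=0.0000[hold]  S*(8)=101.8900
k=7: j=0 S=34.2589 intr=124.9411 cont=123.4913 V=124.9411[EX]; j=1 S=46.7755 intr=112.4245 cont=110.9747 V=112.4245[EX]; j=2 S=63.8651 intr=95.3349 cont=93.8851 V=95.3349[EX]; j=3 S=87.1985 intr=72.0015 cont=70.5517 V=72.0015[EX]; j=4 S=119.0568 intr=40.1432 cont=38.7813 V=40.1432[EX]; j=5 S=162.5546 intr=0.0000 cont=10.2301 V=10.2301[hold]; j=6 S=221.9445 intr=0.0000 cont=0.0000 V=0.0000[hold]; j=7 S=303.0328 intr=0.0000 cont=0.0000 V=0.0000[hold]  S*(7)=119.0568
k=6: j=0 S=40.0310 intr=119.1690 cont=117.7192 V=119.1690[EX]; j=1 S=54.6564 intr=104.5436 cont=103.0938 V=104.5436[EX]; j=2 S=74.6254 intr=84.5746 cont=83.1249 V=84.5746[EX]; j=3 S=101.8900 intr=57.3100 cont=55.8602 V=57.3100[EX]; j=4 S=139.1159 intr=20.0841 cont=25.2375 V=25.2375[hold]; j=5 S=189.9424 intr=0.0000 cont=5.1643 V=5.1643[hold]; j=6 S=259.3385 intr=0.0000 cont=0.0000 V=0.0000[hold]  S*(6)=101.8900
k=5: j=0 S=46.7755 intr=112.4245 cont=110.9747 V=112.4245[EX]; j=1 S=63.8651 intr=95.3349 cont=93.8851 V=95.3349[EX]; j=2 S=87.1985 intr=72.0015 cont=70.5517 V=72.0015[EX]; j=3 S=119.0568 intr=40.1432 cont=41.1984 V=41.1984[hold]; j=4 S=162.5546 intr=0.0000 cont=15.2505 V=15.2505[hold]; j=5 S=221.9445 intr=0.0000 cont=2.6070 V=2.6070[hold]  S*(5)=87.1985
k=4: j=0 S=54.6564 intr=104.5436 cont=103.0938 V=104.5436[EX]; j=1 S=74.6254 intr=84.5746 cont=83.1249 V=84.5746[EX]; j=2 S=101.8900 intr=57.3100 cont=56.3731 V=57.3100[EX]; j=3 S=139.1159 intr=20.0841 cont=28.2105 V=28.2105[hold]; j=4 S=189.9424 intr=0.0000 cont=8.9659 V=8.9659[hold]  S*(4)=101.8900
k=3: j=0 S=63.8651 intr=95.3349 cont=93.8851 V=95.3349[EX]; j=1 S=87.1985 intr=72.0015 cont=70.5517 V=72.0015[EX]; j=2 S=119.0568 intr=40.1432 cont=42.6435 V=42.6435[hold]; j=3 S=162.5546 intr=0.0000 cont=18.5993 V=18.5993[hold]  S*(3)=87.1985
k=2: j=0 S=74.6254 intr=84.5746 cont=83.1249 V=84.5746[EX]; j=1 S=101.8900 intr=57.3100 cont=57.0755 V=57.3100[EX]; j=2 S=139.1159 intr=20.0841 cont=30.5678 V=30.5678[hold]  S*(2)=101.8900
k=1: j=0 S=87.1985 intr=72.0015 cont=70.5517 V=72.0015[EX]; j=1 S=119.0568 intr=40.1432 cont=43.7893 V=43.7893[hold]  S*(1)=87.1985
k=0: j=0 S=101.8900 intr=57.3100 cont=57.6325 V=57.6325[hold]  S*(0)=-

price = 57.6325
boundary = - 87.1985 101.8900 87.1985 101.8900 87.1985 101.8900 119.0568 101.8900
tree:
57.6325
72.0015 43.7893
84.5746 57.3100 30.5678
95.3349 72.0015 42.6435 18.5993
104.5436 84.5746 57.3100 28.2105 8.9659
112.4245 95.3349 72.0015 41.1984 15.2505 2.6070
119.1690 104.5436 84.5746 57.3100 25.2375 5.1643 0.0000
124.9411 112.4245 95.3349 72.0015 40.1432 10.2301 0.0000 0.0000
129.8809 119.1690 104.5436 84.5746 57.3100 20.2649 0.0000 0.0000 0.0000
134.1084 124.9411 112.4245 95.3349 72.0015 40.1432 0.0000 0.0000 0.0000 0.0000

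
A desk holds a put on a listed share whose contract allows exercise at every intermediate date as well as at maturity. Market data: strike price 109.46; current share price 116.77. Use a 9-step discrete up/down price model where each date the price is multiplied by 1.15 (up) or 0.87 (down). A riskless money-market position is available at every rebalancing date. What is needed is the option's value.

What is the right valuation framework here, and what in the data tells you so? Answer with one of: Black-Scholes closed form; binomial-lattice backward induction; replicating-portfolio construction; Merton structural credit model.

framework: binomial-lattice backward induction

Key observation: the put (strike 109.46 on spot 116.77) is American-style on a 9-step discrete price model, so the early-exercise decision at every node requires stepwise backward valuation — a closed form cannot price the exercise right.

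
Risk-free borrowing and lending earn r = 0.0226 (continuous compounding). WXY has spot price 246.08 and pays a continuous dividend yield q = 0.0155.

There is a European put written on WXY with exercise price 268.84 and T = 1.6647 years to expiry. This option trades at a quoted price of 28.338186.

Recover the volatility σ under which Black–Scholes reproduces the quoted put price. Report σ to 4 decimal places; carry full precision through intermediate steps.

sigma = 0.1336

At σ = 0.1336 the Black–Scholes value reproduces the quote:
σ√T = 0.1336·√1.6647 = 0.172375
d₁ = (ln(S/K) + (r−q+σ²/2)T) / (σ√T) = (ln(246.08/268.84) + (0.0226−0.0155+0.1336²/2)·1.6647) / 0.172375 = (-0.088460 + 0.026676) / 0.172375 = -0.358426
d₂ = d₁ − σ√T = -0.358426 − 0.172375 = -0.530801
e^{−rT} = 0.963077
e^{−qT} = 0.974527
N(−d₁) = 0.639988,  N(−d₂) = 0.702222
V = K·e^{−rT}·N(−d₂) − S·e^{−qT}·N(−d₁) = 181.814734 − 153.476549 = 28.338186 (matching the quote); vega is positive throughout, so no other σ reproduces this price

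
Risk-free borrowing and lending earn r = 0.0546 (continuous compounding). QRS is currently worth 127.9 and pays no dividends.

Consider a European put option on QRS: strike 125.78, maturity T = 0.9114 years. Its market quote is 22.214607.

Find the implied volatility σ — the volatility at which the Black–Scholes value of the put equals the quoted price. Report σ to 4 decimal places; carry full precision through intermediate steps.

sigma = 0.5609

At σ = 0.5609 the Black–Scholes value reproduces the quote:
σ√T = 0.5609·√0.9114 = 0.535476
d₁ = (ln(S/K) + (r+σ²/2)T) / (σ√T) = (ln(127.9/125.78) + (0.0546+0.5609²/2)·0.9114) / 0.535476 = (0.016714 + 0.193130) / 0.535476 = 0.391883
d₂ = d₁ − σ√T = 0.391883 − 0.535476 = -0.143593
e^{−rT} = 0.951455
N(−d₁) = 0.347572,  N(−d₂) = 0.557089
V = K·e^{−rT}·N(−d₂) − S·N(−d₁) = 66.669098 − 44.454491 = 22.214607 (the quoted price), and the Black–Scholes price is strictly increasing in σ, so σ is unique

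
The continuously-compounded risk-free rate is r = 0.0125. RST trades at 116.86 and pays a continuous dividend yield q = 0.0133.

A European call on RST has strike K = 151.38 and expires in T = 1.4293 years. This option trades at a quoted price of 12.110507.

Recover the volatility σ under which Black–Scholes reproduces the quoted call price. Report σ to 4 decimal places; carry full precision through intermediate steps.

At σ = 0.4143 the Black–Scholes value reproduces the quote:
σ√T = 0.4143·√1.4293 = 0.495309
d₁ = (ln(S/K) + (r−q+σ²/2)T) / (σ√T) = (ln(116.86/151.38) + (0.0125−0.0133+0.4143²/2)·1.4293) / 0.495309 = (-0.258817 + 0.121522) / 0.495309 = -0.277189
d₂ = d₁ − σ√T = -0.277189 − 0.495309 = -0.772498
e^{−rT} = 0.982292
e^{−qT} = 0.981170
N(d₁) = 0.390818,  N(d₂) = 0.219910
V = S·e^{−qT}·N(d₁) − K·e^{−rT}·N(d₂) = 44.810945 − 32.700438 = 12.110507 (the observed quote) — the price is monotone increasing in volatility, hence this σ is the only solution

sigma = 0.4143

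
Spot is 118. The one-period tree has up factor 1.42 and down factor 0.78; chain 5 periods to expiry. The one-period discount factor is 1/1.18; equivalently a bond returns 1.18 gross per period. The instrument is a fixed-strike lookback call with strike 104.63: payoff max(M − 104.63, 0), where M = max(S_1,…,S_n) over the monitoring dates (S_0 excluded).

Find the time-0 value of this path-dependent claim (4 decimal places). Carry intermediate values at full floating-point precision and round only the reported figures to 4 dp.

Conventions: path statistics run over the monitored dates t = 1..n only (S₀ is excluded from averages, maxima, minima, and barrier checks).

Set p* = 0.6250 (from d < R < u); the path-dependent value is the discounted p*-expectation over all price paths.
Enumerate all 2^5 = 32 price paths (U = up ×1.42, D = down ×0.78); each path with k up-moves has probability p*^k·(1−p*)^(5−k).
DDDDD: M=92.0400, payoff=0.0000, prob=0.007416
UDDDD: M=167.5600, payoff=62.9300, prob=0.012360
DUDDD: M=130.6968, payoff=26.0668, prob=0.012360
UUDDD: M=237.9352, payoff=133.3052, prob=0.020599
DDUDD: M=101.9435, payoff=0.0000, prob=0.012360
UDUDD: M=185.5895, payoff=80.9595, prob=0.020599
DUUDD: M=185.5895, payoff=80.9595, prob=0.020599
UUUDD: M=337.8680, payoff=233.2380, prob=0.034332
DDDUD: M=92.0400, payoff=0.0000, prob=0.012360
UDDUD: M=167.5600, payoff=62.9300, prob=0.020599
DUDUD: M=144.7598, payoff=40.1298, prob=0.020599
UUDUD: M=263.5370, payoff=158.9070, prob=0.034332
DDUUD: M=144.7598, payoff=40.1298, prob=0.020599
UDUUD: M=263.5370, payoff=158.9070, prob=0.034332
DUUUD: M=263.5370, payoff=158.9070, prob=0.034332
UUUUD: M=479.7725, payoff=375.1425, prob=0.057220
DDDDU: M=92.0400, payoff=0.0000, prob=0.012360
UDDDU: M=167.5600, payoff=62.9300, prob=0.020599
DUDDU: M=130.6968, payoff=26.0668, prob=0.020599
UUDDU: M=237.9352, payoff=133.3052, prob=0.034332
DDUDU: M=112.9126, payoff=8.2826, prob=0.020599
UDUDU: M=205.5589, payoff=100.9289, prob=0.034332
DUUDU: M=205.5589, payoff=100.9289, prob=0.034332
UUUDU: M=374.2226, payoff=269.5926, prob=0.057220
DDDUU: M=112.9126, payoff=8.2826, prob=0.020599
UDDUU: M=205.5589, payoff=100.9289, prob=0.034332
DUDUU: M=205.5589, payoff=100.9289, prob=0.034332
UUDUU: M=374.2226, payoff=269.5926, prob=0.057220
DDUUU: M=205.5589, payoff=100.9289, prob=0.034332
UDUUU: M=374.2226, payoff=269.5926, prob=0.057220
DUUUU: M=374.2226, payoff=269.5926, prob=0.057220
UUUUU: M=681.2770, payoff=576.6470, prob=0.095367
Price = Σ prob·payoff / R^5 = 196.746309 / 2.287758 = 85.9996

price = 85.9996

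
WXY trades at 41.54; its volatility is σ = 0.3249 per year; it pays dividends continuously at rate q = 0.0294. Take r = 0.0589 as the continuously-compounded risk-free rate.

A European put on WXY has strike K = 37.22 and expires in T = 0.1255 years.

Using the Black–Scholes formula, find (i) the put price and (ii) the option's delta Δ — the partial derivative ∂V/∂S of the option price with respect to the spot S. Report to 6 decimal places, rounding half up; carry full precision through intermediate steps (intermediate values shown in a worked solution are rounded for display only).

price = 0.384526
Δ = -0.147750

σ√T = 0.3249·√0.1255 = 0.115099
d₁ = (ln(S/K) + (r−q+σ²/2)T) / (σ√T) = (ln(41.54/37.22) + (0.0589−0.0294+0.3249²/2)·0.1255) / 0.115099 = (0.109811 + 0.010326) / 0.115099 = 1.043768
d₂ = d₁ − σ√T = 1.043768 − 0.115099 = 0.928669
e^{−rT} = 0.992635
e^{−qT} = 0.996317
N(−d₁) = 0.148296,  N(−d₂) = 0.176530
Put price V = K·e^{−rT}·N(−d₂) − S·e^{−qT}·N(−d₁) = 6.522065 − 6.137540 = 0.384526
Δ = −e^{−qT}·N(−d₁) = -0.147750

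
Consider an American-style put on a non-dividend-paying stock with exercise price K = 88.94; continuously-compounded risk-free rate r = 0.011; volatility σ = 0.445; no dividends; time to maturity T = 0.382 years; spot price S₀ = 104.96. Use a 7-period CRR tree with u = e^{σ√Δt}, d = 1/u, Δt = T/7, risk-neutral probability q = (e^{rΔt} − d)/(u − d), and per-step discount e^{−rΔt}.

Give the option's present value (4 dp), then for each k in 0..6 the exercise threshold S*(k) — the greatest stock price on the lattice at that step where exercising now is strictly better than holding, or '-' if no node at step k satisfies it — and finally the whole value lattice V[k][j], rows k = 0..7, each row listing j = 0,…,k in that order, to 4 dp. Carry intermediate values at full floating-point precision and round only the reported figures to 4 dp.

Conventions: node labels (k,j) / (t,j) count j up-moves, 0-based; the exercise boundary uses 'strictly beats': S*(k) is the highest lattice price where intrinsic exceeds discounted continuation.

params: Δt=0.05457 u=1.10955 d=0.90127 q=0.47692 e^(-rΔt)=0.99940
t_7 payoffs: 38.2414 26.5249 12.1007 0.0000 0.0000 0.0000 0.0000 0.0000
t_6: node(6,0) S=56.2527 payoff=32.6873 vs cont=32.6340 → 32.6873 [stop]  node(6,1) S=69.2527 payoff=19.6873 vs cont=19.6339 → 19.6873 [stop]  node(6,2) S=85.2570 payoff=3.6830 vs cont=6.3259 → 6.3259 [wait]  node(6,3) S=104.9600 payoff=0.0000 vs cont=0.0000 → 0.0000 [wait]  node(6,4) S=129.2163 payoff=0.0000 vs cont=0.0000 → 0.0000 [wait]  node(6,5) S=159.0783 payoff=0.0000 vs cont=0.0000 → 0.0000 [wait]  node(6,6) S=195.8415 payoff=0.0000 vs cont=0.0000 → 0.0000 [wait]  ⇒ S*(6)=69.2527
t_5: node(5,0) S=62.4151 payoff=26.5249 vs cont=26.4715 → 26.5249 [stop]  node(5,1) S=76.8393 payoff=12.1007 vs cont=13.3070 → 13.3070 [wait]  node(5,2) S=94.5969 payoff=0.0000 vs cont=3.3070 → 3.3070 [wait]  node(5,3) S=116.4583 payoff=0.0000 vs cont=0.0000 → 0.0000 [wait]  node(5,4) S=143.3720 payoff=0.0000 vs cont=0.0000 → 0.0000 [wait]  node(5,5) S=176.5053 payoff=0.0000 vs cont=0.0000 → 0.0000 [wait]  ⇒ S*(5)=62.4151
t_4: node(4,0) S=69.2527 payoff=19.6873 vs cont=20.2089 → 20.2089 [wait]  node(4,1) S=85.2570 payoff=3.6830 vs cont=8.5327 → 8.5327 [wait]  node(4,2) S=104.9600 payoff=0.0000 vs cont=1.7288 → 1.7288 [wait]  node(4,3) S=129.2163 payoff=0.0000 vs cont=0.0000 → 0.0000 [wait]  node(4,4) S=159.0783 payoff=0.0000 vs cont=0.0000 → 0.0000 [wait]  ⇒ S*(4)=-
t_3: node(3,0) S=76.8393 payoff=12.1007 vs cont=14.6315 → 14.6315 [wait]  node(3,1) S=94.5969 payoff=0.0000 vs cont=5.2846 → 5.2846 [wait]  node(3,2) S=116.4583 payoff=0.0000 vs cont=0.9037 → 0.9037 [wait]  node(3,3) S=143.3720 payoff=0.0000 vs cont=0.0000 → 0.0000 [wait]  ⇒ S*(3)=-
t_2: node(2,0) S=85.2570 payoff=3.6830 vs cont=10.1677 → 10.1677 [wait]  node(2,1) S=104.9600 payoff=0.0000 vs cont=3.1934 → 3.1934 [wait]  node(2,2) S=129.2163 payoff=0.0000 vs cont=0.4725 → 0.4725 [wait]  ⇒ S*(2)=-
t_1: node(1,0) S=94.5969 payoff=0.0000 vs cont=6.8374 → 6.8374 [wait]  node(1,1) S=116.4583 payoff=0.0000 vs cont=1.8946 → 1.8946 [wait]  ⇒ S*(1)=-
t_0: node(0,0) S=104.9600 payoff=0.0000 vs cont=4.4774 → 4.4774 [wait]  ⇒ S*(0)=-

price = 4.4774
boundary = - - - - - 62.4151 69.2527
tree:
4.4774
6.8374 1.8946
10.1677 3.1934 0.4725
14.6315 5.2846 0.9037 0.0000
20.2089 8.5327 1.7288 0.0000 0.0000
26.5249 13.3070 3.3070 0.0000 0.0000 0.0000
32.6873 19.6873 6.3259 0.0000 0.0000 0.0000 0.0000
38.2414 26.5249 12.1007 0.0000 0.0000 0.0000 0.0000 0.0000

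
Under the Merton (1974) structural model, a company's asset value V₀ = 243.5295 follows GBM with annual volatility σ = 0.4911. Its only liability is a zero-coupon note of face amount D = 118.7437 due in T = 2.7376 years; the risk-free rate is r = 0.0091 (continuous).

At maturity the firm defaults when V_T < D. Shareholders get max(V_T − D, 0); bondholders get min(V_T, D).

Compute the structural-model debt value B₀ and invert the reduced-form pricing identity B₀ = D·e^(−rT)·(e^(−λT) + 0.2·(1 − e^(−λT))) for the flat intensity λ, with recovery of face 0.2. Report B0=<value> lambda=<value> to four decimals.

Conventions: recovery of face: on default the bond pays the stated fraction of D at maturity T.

B0=103.1394 lambda=0.0538

Equity is a call on the firm's assets struck at D = 118.7437:
d₁ = [ln(V₀/D) + (r + σ²/2)T] / (σ√T)
   = [ln(243.5295/118.7437) + (0.0091 + 0.5·0.4911²)·2.7376] / (0.4911·√2.7376)
   = [0.718271 + 0.355038] / 0.812559 = 1.320900
d₂ = d₁ − σ√T = 1.320900 − 0.812559 = 0.508341
N(d₁) = 0.906733,  N(d₂) = 0.694393,  e^(−rT) = 0.975396
E₀ = V₀·N(d₁) − D·e^(−rT)·N(d₂)
   = 243.5295·0.906733 − 118.7437·0.975396·0.694393 = 140.390120
B₀ = V₀ − E₀ = 243.5295 − 140.390120 = 103.139380
e^(−λT) = (B₀·e^(rT)/D − 0.2)/(1 − 0.2) = (103.1394·1.025225/118.7437 − 0.2)/0.8 = 0.86312324
λ = −ln(0.86312324)/2.7376 = 0.053769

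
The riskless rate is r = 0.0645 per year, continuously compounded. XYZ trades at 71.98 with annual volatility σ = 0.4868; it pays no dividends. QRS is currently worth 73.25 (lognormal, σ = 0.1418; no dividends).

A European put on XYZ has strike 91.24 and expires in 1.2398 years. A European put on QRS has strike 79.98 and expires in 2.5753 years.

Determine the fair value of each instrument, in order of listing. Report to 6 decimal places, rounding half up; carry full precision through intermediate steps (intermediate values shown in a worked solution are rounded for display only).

[XYZ put K=91.24]
σ√T = 0.4868·√1.2398 = 0.542034
d₁ = (ln(S/K) + (r+σ²/2)T) / (σ√T) = (ln(71.98/91.24) + (0.0645+0.4868²/2)·1.2398) / 0.542034 = (-0.237105 + 0.226867) / 0.542034 = -0.018887
d₂ = d₁ − σ√T = -0.018887 − 0.542034 = -0.560921
e^{−rT} = 0.923147
N(−d₁) = 0.507535,  N(−d₂) = 0.712574
price = K·e^{−rT}·N(−d₂) − S·N(−d₁) = 60.018651 − 36.532339 = 23.486312
[QRS put K=79.98]
σ√T = 0.1418·√2.5753 = 0.227557
d₁ = (ln(S/K) + (r+σ²/2)T) / (σ√T) = (ln(73.25/79.98) + (0.0645+0.1418²/2)·2.5753) / 0.227557 = (-0.087898 + 0.191998) / 0.227557 = 0.457466
d₂ = d₁ − σ√T = 0.457466 − 0.227557 = 0.229909
e^{−rT} = 0.846956
N(−d₁) = 0.323668,  N(−d₂) = 0.409081
price = K·e^{−rT}·N(−d₂) − S·N(−d₁) = 27.710965 − 23.708685 = 4.002280

price(XYZ put K=91.24) = 23.486312
price(QRS put K=79.98) = 4.002280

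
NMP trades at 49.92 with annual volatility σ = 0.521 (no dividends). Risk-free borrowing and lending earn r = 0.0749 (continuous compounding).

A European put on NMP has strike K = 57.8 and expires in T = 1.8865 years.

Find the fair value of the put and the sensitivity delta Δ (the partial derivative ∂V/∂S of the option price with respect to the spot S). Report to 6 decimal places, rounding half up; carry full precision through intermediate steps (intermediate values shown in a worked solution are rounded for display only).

σ√T = 0.521·√1.8865 = 0.715593
d₁ = (ln(S/K) + (r+σ²/2)T) / (σ√T) = (ln(49.92/57.8) + (0.0749+0.521²/2)·1.8865) / 0.715593 = (-0.146567 + 0.397336) / 0.715593 = 0.350435
d₂ = d₁ − σ√T = 0.350435 − 0.715593 = -0.365159
e^{−rT} = 0.868230
N(−d₁) = 0.363006,  N(−d₂) = 0.642503
Put price V = K·e^{−rT}·N(−d₂) − S·N(−d₁) = 32.243190 − 18.121275 = 14.121915
Δ = −N(−d₁) = -0.363006

price = 14.121915
Δ = -0.363006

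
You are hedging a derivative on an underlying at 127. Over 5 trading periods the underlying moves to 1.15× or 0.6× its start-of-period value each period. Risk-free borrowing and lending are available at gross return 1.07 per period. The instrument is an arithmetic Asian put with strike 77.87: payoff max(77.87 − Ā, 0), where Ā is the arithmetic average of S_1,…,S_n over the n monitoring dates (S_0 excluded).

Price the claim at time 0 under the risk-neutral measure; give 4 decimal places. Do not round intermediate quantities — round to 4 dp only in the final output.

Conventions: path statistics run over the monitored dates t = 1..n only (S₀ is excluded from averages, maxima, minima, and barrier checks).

price = 0.5031

Under the martingale measure an up-move has probability p* = 0.8545; value the claim as the probability-weighted average of per-path payoffs, discounted 5 periods at R = 1.07.
Enumerate all 2^5 = 32 price paths (U = up ×1.15, D = down ×0.6); each path with k up-moves has probability p*^k·(1−p*)^(5−k).
DDDDD: Ā=35.1373, payoff=42.7327, prob=0.000065
UDDDD: Ā=67.3466, payoff=10.5234, prob=0.000383
DUDDD: Ā=53.3766, payoff=24.4934, prob=0.000383
UUDDD: Ā=102.3051, payoff=0.0000, prob=0.002247
DDUDD: Ā=44.9946, payoff=32.8754, prob=0.000383
UDUDD: Ā=86.2396, payoff=0.0000, prob=0.002247
DUUDD: Ā=72.2696, payoff=5.6004, prob=0.002247
UUUDD: Ā=138.5167, payoff=0.0000, prob=0.013203
DDDUD: Ā=39.9654, payoff=37.9046, prob=0.000383
UDDUD: Ā=76.6003, payoff=1.2697, prob=0.002247
DUDUD: Ā=62.6303, payoff=15.2397, prob=0.002247
UUDUD: Ā=120.0414, payoff=0.0000, prob=0.013203
DDUUD: Ā=54.2483, payoff=23.6217, prob=0.002247
UDUUD: Ā=103.9759, payoff=0.0000, prob=0.013203
DUUUD: Ā=90.0059, payoff=0.0000, prob=0.013203
UUUUD: Ā=172.5113, payoff=0.0000, prob=0.077565
DDDDU: Ā=36.9479, payoff=40.9221, prob=0.000383
UDDDU: Ā=70.8167, payoff=7.0533, prob=0.002247
DUDDU: Ā=56.8467, payoff=21.0233, prob=0.002247
UUDDU: Ā=108.9562, payoff=0.0000, prob=0.013203
DDUDU: Ā=48.4647, payoff=29.4053, prob=0.002247
UDUDU: Ā=92.8907, payoff=0.0000, prob=0.013203
DUUDU: Ā=78.9207, payoff=0.0000, prob=0.013203
UUUDU: Ā=151.2647, payoff=0.0000, prob=0.077565
DDDUU: Ā=43.4355, payoff=34.4345, prob=0.002247
UDDUU: Ā=83.2514, payoff=0.0000, prob=0.013203
DUDUU: Ā=69.2814, payoff=8.5886, prob=0.013203
UUDUU: Ā=132.7894, payoff=0.0000, prob=0.077565
DDUUU: Ā=60.8994, payoff=16.9706, prob=0.013203
UDUUU: Ā=116.7239, payoff=0.0000, prob=0.077565
DUUUU: Ā=102.7539, payoff=0.0000, prob=0.077565
UUUUU: Ā=196.9450, payoff=0.0000, prob=0.455697
Price = Σ prob·payoff / R^5 = 0.705681 / 1.402552 = 0.5031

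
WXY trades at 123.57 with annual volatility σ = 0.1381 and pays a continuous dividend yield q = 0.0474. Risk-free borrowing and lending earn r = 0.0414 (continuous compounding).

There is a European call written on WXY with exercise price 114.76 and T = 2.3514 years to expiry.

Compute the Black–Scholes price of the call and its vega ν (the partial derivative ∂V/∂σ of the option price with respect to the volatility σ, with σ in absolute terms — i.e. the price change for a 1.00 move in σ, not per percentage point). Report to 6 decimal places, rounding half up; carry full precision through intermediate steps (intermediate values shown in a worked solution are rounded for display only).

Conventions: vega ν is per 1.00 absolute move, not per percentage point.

σ√T = 0.1381·√2.3514 = 0.211766
d₁ = (ln(S/K) + (r−q+σ²/2)T) / (σ√T) = (ln(123.57/114.76) + (0.0414−0.0474+0.1381²/2)·2.3514) / 0.211766 = (0.073965 + 0.008314) / 0.211766 = 0.388536
d₂ = d₁ − σ√T = 0.388536 − 0.211766 = 0.176770
e^{−rT} = 0.907240
e^{−qT} = 0.894530
N(d₁) = 0.651190,  N(d₂) = 0.570155
Call price V = S·e^{−qT}·N(d₁) − K·e^{−rT}·N(d₂) = 71.980712 − 59.361672 = 12.619040
φ(d₁) = (1/√(2π))·e^{−d₁²/2} = 0.369938
ν = S·e^{−qT}·φ(d₁)·√T = 62.704809

price = 12.619040
ν = 62.704809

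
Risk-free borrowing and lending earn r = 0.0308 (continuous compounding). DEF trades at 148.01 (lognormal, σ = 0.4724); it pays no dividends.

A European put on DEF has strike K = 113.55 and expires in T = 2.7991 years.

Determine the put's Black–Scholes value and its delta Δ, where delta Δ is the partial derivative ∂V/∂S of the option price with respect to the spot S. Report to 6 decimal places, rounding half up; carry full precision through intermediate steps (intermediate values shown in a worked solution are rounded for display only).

σ√T = 0.4724·√2.7991 = 0.790349
d₁ = (ln(S/K) + (r+σ²/2)T) / (σ√T) = (ln(148.01/113.55) + (0.0308+0.4724²/2)·2.7991) / 0.790349 = (0.265037 + 0.398538) / 0.790349 = 0.839597
d₂ = d₁ − σ√T = 0.839597 − 0.790349 = 0.049248
e^{−rT} = 0.917399
N(−d₁) = 0.200567,  N(−d₂) = 0.480361
Put price V = K·e^{−rT}·N(−d₂) − S·N(−d₁) = 50.039545 − 29.685952 = 20.353593
Δ = −N(−d₁) = -0.200567

price = 20.353593
Δ = -0.200567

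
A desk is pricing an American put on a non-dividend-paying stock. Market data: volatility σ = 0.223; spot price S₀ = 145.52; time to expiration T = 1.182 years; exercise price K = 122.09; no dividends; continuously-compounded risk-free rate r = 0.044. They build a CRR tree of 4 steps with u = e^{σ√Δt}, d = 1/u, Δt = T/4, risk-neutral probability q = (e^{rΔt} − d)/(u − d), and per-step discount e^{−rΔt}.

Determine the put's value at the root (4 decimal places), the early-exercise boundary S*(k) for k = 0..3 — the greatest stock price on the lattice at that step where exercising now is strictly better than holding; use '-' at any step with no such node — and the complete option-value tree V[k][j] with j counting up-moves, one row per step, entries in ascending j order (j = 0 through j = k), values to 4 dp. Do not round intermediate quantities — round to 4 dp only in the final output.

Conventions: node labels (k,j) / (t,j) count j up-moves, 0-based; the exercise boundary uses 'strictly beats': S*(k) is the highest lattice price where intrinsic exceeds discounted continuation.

params: Δt=0.29550 u=1.12888 d=0.88584 q=0.52358 e^(-rΔt)=0.98708
t_4 payoffs: 32.4839 7.8995 0.0000 0.0000 0.0000
t_3: node(3,0) S=101.1542 payoff=20.9358 vs cont=19.3587 → 20.9358 [stop]  node(3,1) S=128.9070 payoff=0.0000 vs cont=3.7149 → 3.7149 [wait]  node(3,2) S=164.2741 payoff=0.0000 vs cont=0.0000 → 0.0000 [wait]  node(3,3) S=209.3445 payoff=0.0000 vs cont=0.0000 → 0.0000 [wait]  ⇒ S*(3)=101.1542
t_2: node(2,0) S=114.1905 payoff=7.8995 vs cont=11.7653 → 11.7653 [wait]  node(2,1) S=145.5200 payoff=0.0000 vs cont=1.7470 → 1.7470 [wait]  node(2,2) S=185.4451 payoff=0.0000 vs cont=0.0000 → 0.0000 [wait]  ⇒ S*(2)=-
t_1: node(1,0) S=128.9070 payoff=0.0000 vs cont=6.4357 → 6.4357 [wait]  node(1,1) S=164.2741 payoff=0.0000 vs cont=0.8215 → 0.8215 [wait]  ⇒ S*(1)=-
t_0: node(0,0) S=145.5200 payoff=0.0000 vs cont=3.4511 → 3.4511 [wait]  ⇒ S*(0)=-

price = 3.4511
boundary = - - - 101.1542
tree:
3.4511
6.4357 0.8215
11.7653 1.7470 0.0000
20.9358 3.7149 0.0000 0.0000
32.4839 7.8995 0.0000 0.0000 0.0000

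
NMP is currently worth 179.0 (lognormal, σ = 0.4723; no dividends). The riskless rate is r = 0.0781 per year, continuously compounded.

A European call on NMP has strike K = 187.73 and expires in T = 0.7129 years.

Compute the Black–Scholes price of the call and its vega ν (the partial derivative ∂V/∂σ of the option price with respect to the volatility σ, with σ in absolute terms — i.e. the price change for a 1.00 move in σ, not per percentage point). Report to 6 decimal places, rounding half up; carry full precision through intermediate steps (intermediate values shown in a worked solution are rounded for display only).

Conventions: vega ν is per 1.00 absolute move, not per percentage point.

σ√T = 0.4723·√0.7129 = 0.398779
d₁ = (ln(S/K) + (r+σ²/2)T) / (σ√T) = (ln(179.0/187.73) + (0.0781+0.4723²/2)·0.7129) / 0.398779 = (-0.047619 + 0.135190) / 0.398779 = 0.219598
d₂ = d₁ − σ√T = 0.219598 − 0.398779 = -0.179181
e^{−rT} = 0.945844
N(d₁) = 0.586908,  N(d₂) = 0.428898
Call price V = S·N(d₁) − K·e^{−rT}·N(d₂) = 105.056476 − 76.156483 = 28.899993
φ(d₁) = (1/√(2π))·e^{−d₁²/2} = 0.389438
ν = S·φ(d₁)·√T = 58.858054

price = 28.899993
ν = 58.858054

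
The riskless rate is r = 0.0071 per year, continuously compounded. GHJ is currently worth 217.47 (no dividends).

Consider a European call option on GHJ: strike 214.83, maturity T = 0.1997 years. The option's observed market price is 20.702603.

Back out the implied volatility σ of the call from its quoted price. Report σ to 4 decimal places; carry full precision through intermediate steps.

sigma = 0.4995

At σ = 0.4995 the Black–Scholes value reproduces the quote:
σ√T = 0.4995·√0.1997 = 0.223216
d₁ = (ln(S/K) + (r+σ²/2)T) / (σ√T) = (ln(217.47/214.83) + (0.0071+0.4995²/2)·0.1997) / 0.223216 = (0.012214 + 0.026330) / 0.223216 = 0.172678
d₂ = d₁ − σ√T = 0.172678 − 0.223216 = -0.050538
e^{−rT} = 0.998583
N(d₁) = 0.568548,  N(d₂) = 0.479847
V = S·N(d₁) − K·e^{−rT}·N(d₂) = 123.642052 − 102.939449 = 20.702603 (the observed quote) — the price is monotone increasing in volatility, hence this σ is the only solution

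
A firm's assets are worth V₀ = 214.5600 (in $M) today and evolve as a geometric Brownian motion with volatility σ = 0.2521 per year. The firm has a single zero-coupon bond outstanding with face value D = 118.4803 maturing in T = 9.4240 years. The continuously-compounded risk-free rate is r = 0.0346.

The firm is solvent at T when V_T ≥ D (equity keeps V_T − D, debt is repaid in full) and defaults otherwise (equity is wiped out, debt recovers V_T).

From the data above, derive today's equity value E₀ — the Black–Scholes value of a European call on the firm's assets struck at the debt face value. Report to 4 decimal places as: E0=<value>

Apply the equity-as-call identities (strike 118.4803, horizon 9.4240 years):
d₁ = [ln(V₀/D) + (r + σ²/2)T] / (σ√T)
   = [ln(214.5600/118.4803) + (0.0346 + 0.5·0.2521²)·9.4240] / (0.2521·√9.4240)
   = [0.593843 + 0.625539] / 0.773910 = 1.575611
d₂ = d₁ − σ√T = 1.575611 − 0.773910 = 0.801701
N(d₁) = 0.942442,  N(d₂) = 0.788637,  e^(−rT) = 0.721754
E₀ = V₀·N(d₁) − D·e^(−rT)·N(d₂)
   = 214.5600·0.942442 − 118.4803·0.721754·0.788637 = 134.771162

E0=134.7712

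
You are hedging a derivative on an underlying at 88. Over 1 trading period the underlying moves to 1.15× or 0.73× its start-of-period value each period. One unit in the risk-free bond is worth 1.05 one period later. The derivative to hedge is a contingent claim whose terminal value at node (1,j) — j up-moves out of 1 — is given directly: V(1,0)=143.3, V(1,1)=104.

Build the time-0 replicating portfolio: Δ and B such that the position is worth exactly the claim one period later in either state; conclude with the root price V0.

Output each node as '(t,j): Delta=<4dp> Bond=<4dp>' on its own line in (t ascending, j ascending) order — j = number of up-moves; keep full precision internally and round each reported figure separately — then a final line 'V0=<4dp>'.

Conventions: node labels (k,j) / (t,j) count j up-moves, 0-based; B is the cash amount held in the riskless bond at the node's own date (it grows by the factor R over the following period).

(0,0): Delta=-1.0633 Bond=201.5306
V0=107.9592

Since d<R<u, set p* = (R−d)/(u−d) = 0.7619; price each node as the discounted p*-expectation of its children.
Terminal payoffs: V(1,0)=143.3000, V(1,1)=104.0000
Node (0,0) S=88.0000: V=(p*·104.0000+(1−p*)·143.3000)/1.05=107.9592; Δ=(104.0000−143.3000)/(101.2000−64.2400)=-1.0633; B=V−Δ·S=201.5306
Sanity check at the root: Δ(0,0)·S0 + B(0,0) reproduces V0 = 107.9592.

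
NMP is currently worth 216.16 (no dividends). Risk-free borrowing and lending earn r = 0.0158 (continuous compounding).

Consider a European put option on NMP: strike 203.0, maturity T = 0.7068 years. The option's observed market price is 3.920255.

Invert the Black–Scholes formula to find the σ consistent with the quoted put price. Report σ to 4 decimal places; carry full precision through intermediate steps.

At σ = 0.1396 the Black–Scholes value reproduces the quote:
σ√T = 0.1396·√0.7068 = 0.117364
d₁ = (ln(S/K) + (r+σ²/2)T) / (σ√T) = (ln(216.16/203.0) + (0.0158+0.1396²/2)·0.7068) / 0.117364 = (0.062813 + 0.018055) / 0.117364 = 0.689033
d₂ = d₁ − σ√T = 0.689033 − 0.117364 = 0.571669
e^{−rT} = 0.988895
N(−d₁) = 0.245401,  N(−d₂) = 0.283773
V = K·e^{−rT}·N(−d₂) − S·N(−d₁) = 56.966184 − 53.045930 = 3.920255 (matching the quote); vega is positive throughout, so no other σ reproduces this price

sigma = 0.1396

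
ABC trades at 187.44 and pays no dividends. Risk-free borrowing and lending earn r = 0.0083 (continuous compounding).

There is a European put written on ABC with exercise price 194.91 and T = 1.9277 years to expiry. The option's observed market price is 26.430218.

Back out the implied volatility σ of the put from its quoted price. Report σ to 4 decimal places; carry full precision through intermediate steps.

At σ = 0.2312 the Black–Scholes value reproduces the quote:
σ√T = 0.2312·√1.9277 = 0.321002
d₁ = (ln(S/K) + (r+σ²/2)T) / (σ√T) = (ln(187.44/194.91) + (0.0083+0.2312²/2)·1.9277) / 0.321002 = (-0.039079 + 0.067521) / 0.321002 = 0.088604
d₂ = d₁ − σ√T = 0.088604 − 0.321002 = -0.232398
e^{−rT} = 0.984127
N(−d₁) = 0.464699,  N(−d₂) = 0.591886
V = K·e^{−rT}·N(−d₂) − S·N(−d₁) = 113.533307 − 87.103089 = 26.430218 (equal to the quote); since ∂V/∂σ > 0 for all σ, the implied volatility is unique

sigma = 0.2312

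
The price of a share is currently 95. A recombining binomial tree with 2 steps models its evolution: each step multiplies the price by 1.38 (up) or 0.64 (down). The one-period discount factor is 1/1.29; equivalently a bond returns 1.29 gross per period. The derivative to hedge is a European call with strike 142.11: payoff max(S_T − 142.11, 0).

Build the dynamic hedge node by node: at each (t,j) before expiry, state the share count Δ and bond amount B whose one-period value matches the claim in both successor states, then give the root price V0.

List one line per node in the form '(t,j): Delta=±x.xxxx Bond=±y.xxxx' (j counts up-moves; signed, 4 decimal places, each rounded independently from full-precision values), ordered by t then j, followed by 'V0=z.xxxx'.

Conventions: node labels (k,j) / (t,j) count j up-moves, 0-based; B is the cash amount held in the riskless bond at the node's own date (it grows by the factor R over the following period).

(0,0): Delta=0.3759 Bond=-17.7162
(1,0): Delta=0.0000 Bond=0.0000
(1,1): Delta=0.4000 Bond=-26.0184
V0=17.9931

Since d<R<u, set p* = (R−d)/(u−d) = 0.8784; price each node as the discounted p*-expectation of its children.
Expiry values: V(2,0)=0.0000, V(2,1)=0.0000, V(2,2)=38.8080
  t=1,j=0: stock 60.8000 → up 83.9040 (V=0.0000), down 38.9120 (V=0.0000). Price 0.0000; hedge Δ=0.0000, bond B=0.0000.
  t=1,j=1: stock 131.1000 → up 180.9180 (V=38.8080), down 83.9040 (V=0.0000). Price 26.4249; hedge Δ=0.4000, bond B=-26.0184.
  t=0,j=0: stock 95.0000 → up 131.1000 (V=26.4249), down 60.8000 (V=0.0000). Price 17.9931; hedge Δ=0.3759, bond B=-17.7162.
As a check, the time-0 holding Δ(0,0)·S0 + B(0,0) comes to 17.9931 — exactly V0.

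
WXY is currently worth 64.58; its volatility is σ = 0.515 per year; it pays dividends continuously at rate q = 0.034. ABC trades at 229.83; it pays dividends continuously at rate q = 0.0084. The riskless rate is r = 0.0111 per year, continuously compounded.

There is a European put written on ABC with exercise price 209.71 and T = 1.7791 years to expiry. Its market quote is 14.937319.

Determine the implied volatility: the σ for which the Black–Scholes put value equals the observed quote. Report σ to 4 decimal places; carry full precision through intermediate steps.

At σ = 0.2089 the Black–Scholes value reproduces the quote:
σ√T = 0.2089·√1.7791 = 0.278637
d₁ = (ln(S/K) + (r−q+σ²/2)T) / (σ√T) = (ln(229.83/209.71) + (0.0111−0.0084+0.2089²/2)·1.7791) / 0.278637 = (0.091614 + 0.043623) / 0.278637 = 0.485352
d₂ = d₁ − σ√T = 0.485352 − 0.278637 = 0.206716
e^{−rT} = 0.980446
e^{−qT} = 0.985167
N(−d₁) = 0.313713,  N(−d₂) = 0.418116
V = K·e^{−rT}·N(−d₂) − S·e^{−qT}·N(−d₁) = 85.968522 − 71.031203 = 14.937319 (the quoted price), and the Black–Scholes price is strictly increasing in σ, so σ is unique

sigma = 0.2089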